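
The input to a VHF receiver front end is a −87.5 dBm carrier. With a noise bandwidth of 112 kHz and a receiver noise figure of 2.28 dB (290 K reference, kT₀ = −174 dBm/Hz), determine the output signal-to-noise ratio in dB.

33.7 dB

Noise floor: N = −174 + 10 log₁₀(B) + NF
10 log₁₀(1.12×10⁵) = 50.49 dB
N = −174 + 50.49 + 2.28 = −121.23 dBm
SNR = P_sig − N = −87.5 − (−121.23) = 33.73 dB → 33.7 dB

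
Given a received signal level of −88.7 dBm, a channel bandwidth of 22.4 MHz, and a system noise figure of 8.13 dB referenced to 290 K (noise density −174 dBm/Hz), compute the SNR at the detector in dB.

3.7 dB

Noise floor: N = −174 + 10 log₁₀(B) + NF
10 log₁₀(2.24×10⁷) = 73.5 dB
N = −174 + 73.5 + 8.13 = −92.37 dBm
SNR = P_sig − N = −88.7 − (−92.37) = 3.67 dB → 3.7 dB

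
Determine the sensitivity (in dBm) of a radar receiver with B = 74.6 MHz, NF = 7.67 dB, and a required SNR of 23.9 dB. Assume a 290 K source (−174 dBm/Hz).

−63.7 dBm

Sensitivity = −174 + 10 log₁₀(B) + NF + SNR_min
= −174 + 78.73 + 7.67 + 23.9
= −63.70 dBm → −63.7 dBm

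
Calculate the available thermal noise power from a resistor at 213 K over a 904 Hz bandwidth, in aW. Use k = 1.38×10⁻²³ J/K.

P_n = kTB = 1.38×10⁻²³ × 213 × 9.04×10² = 2.66×10⁻¹⁸ W = 2.66 aW

2.66 aW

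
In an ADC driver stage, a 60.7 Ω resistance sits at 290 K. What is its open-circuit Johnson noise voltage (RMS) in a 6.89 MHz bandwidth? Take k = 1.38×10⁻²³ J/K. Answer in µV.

V_n = √(4kTRB)
4kTRB = 4 × 1.38×10⁻²³ × 290 × 6.07×10¹ × 6.89×10⁶ = 6.69×10⁻¹² V²
V_n = √(6.69×10⁻¹²) = 2.59×10⁻⁶ V = 2.59 µV

2.59 µV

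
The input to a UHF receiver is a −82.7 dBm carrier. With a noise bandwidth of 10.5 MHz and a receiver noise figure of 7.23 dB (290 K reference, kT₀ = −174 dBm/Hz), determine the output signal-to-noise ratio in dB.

Noise floor: N = −174 + 10 log₁₀(B) + NF
10 log₁₀(1.05×10⁷) = 70.21 dB
N = −174 + 70.21 + 7.23 = −96.56 dBm
SNR = P_sig − N = −82.7 − (−96.56) = 13.86 dB → 13.9 dB

13.9 dB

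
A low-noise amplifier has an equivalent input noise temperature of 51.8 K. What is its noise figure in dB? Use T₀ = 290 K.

F = 1 + T_e/T₀ = 1 + 51.8/290 = 1.17862
NF = 10 log₁₀(1.17862) = 0.714 dB

0.714 dB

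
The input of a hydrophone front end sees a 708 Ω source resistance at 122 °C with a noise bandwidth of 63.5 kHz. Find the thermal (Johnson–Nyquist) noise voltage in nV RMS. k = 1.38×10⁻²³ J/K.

T = 122 °C + 273.15 = 395.15 K
V_n = √(4kTRB)
4kTRB = 4 × 1.38×10⁻²³ × 395.15 × 7.08×10² × 6.35×10⁴ = 9.81×10⁻¹³ V²
V_n = √(9.81×10⁻¹³) = 9.90×10⁻⁷ V = 990 nV

990 nV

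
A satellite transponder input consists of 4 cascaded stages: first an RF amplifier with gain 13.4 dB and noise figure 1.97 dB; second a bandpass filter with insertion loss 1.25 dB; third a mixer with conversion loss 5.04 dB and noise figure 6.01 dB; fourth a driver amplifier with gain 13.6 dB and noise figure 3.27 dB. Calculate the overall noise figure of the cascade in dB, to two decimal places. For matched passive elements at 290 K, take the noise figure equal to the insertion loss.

2.99 dB

Convert to linear (a loss of L dB is a gain of −L dB): F_i = 10^(NF_i/10), G_i = 10^(G_i,dB/10)
  Stage 1: F_1 = 10^(1.97/10) = 1.574, G_1 = 10^(13.4/10) = 21.88
  Stage 2: F_2 = 10^(1.25/10) = 1.334, G_2 = 10^(−1.25/10) = 0.7499
  Stage 3: F_3 = 10^(6.01/10) = 3.990, G_3 = 10^(−5.04/10) = 0.3133
  Stage 4: F_4 = 10^(3.27/10) = 2.123, G_4 = 10^(13.6/10) = 22.91
Friis cascade:
  F = 1.574 + (1.334 − 1)/21.88 + (3.990 − 1)/16.41 + (2.123 − 1)/5.140 = 1.990
NF = 10 log₁₀(1.990) = 2.99 dB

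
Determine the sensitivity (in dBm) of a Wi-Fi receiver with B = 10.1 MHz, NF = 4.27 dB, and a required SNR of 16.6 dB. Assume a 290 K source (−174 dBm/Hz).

−83.1 dBm

Sensitivity = −174 + 10 log₁₀(B) + NF + SNR_min
= −174 + 70.04 + 4.27 + 16.6
= −83.09 dBm → −83.1 dBm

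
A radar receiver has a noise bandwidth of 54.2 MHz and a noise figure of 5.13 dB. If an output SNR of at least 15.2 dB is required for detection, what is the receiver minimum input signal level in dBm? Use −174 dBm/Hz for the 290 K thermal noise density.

Sensitivity = −174 + 10 log₁₀(B) + NF + SNR_min
= −174 + 77.34 + 5.13 + 15.2
= −76.33 dBm → −76.3 dBm

−76.3 dBm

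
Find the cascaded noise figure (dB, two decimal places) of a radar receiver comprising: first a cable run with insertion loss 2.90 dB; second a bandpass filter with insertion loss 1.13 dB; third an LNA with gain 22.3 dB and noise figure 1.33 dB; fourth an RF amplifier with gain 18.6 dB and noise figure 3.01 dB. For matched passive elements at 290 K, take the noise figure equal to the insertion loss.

Convert to linear (a loss of L dB is a gain of −L dB): F_i = 10^(NF_i/10), G_i = 10^(G_i,dB/10)
  Stage 1: F_1 = 10^(2.90/10) = 1.950, G_1 = 10^(−2.90/10) = 0.5129
  Stage 2: F_2 = 10^(1.13/10) = 1.297, G_2 = 10^(−1.13/10) = 0.7709
  Stage 3: F_3 = 10^(1.33/10) = 1.358, G_3 = 10^(22.3/10) = 169.8
  Stage 4: F_4 = 10^(3.01/10) = 2.000, G_4 = 10^(18.6/10) = 72.44
Friis cascade:
  F = 1.950 + (1.297 − 1)/0.5129 + (1.358 − 1)/0.3954 + (2.000 − 1)/67.14 = 3.450
NF = 10 log₁₀(3.450) = 5.38 dB

5.38 dB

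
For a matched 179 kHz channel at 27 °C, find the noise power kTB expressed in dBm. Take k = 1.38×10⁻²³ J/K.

−121.3 dBm

T = 27 °C + 273.15 = 300.15 K
P_n = kTB = 1.38×10⁻²³ × 300.15 × 1.79×10⁵ = 7.41×10⁻¹⁶ W
In dBm: 10 log₁₀(7.41×10⁻¹⁶ / 10⁻³) = −121.3 dBm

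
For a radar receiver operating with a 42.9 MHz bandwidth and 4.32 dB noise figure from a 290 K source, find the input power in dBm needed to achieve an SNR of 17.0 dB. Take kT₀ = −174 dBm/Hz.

−76.4 dBm

Sensitivity = −174 + 10 log₁₀(B) + NF + SNR_min
= −174 + 76.32 + 4.32 + 17.0
= −76.36 dBm → −76.4 dBm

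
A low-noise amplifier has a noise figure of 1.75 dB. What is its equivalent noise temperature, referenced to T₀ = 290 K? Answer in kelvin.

F = 10^(1.75/10) = 1.49624
T_e = (F − 1)·T₀ = (1.49624 − 1) × 290 = 144 K

144 K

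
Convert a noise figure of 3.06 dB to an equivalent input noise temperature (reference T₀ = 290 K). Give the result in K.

297 K

F = 10^(3.06/10) = 2.02302
T_e = (F − 1)·T₀ = (2.02302 − 1) × 290 = 297 K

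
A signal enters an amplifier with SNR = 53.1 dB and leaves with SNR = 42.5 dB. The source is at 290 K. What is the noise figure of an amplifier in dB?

NF (dB) = SNR_in(dB) − SNR_out(dB) when the source is at T₀
NF = 53.1 − 42.5 = 10.6 dB

10.6 dB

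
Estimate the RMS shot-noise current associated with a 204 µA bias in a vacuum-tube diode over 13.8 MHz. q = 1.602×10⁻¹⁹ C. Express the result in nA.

I_n = √(2qI·B)
2qI·B = 2 × 1.602×10⁻¹⁹ × 2.04×10⁻⁴ × 1.38×10⁷ = 9.02×10⁻¹⁶ A²
I_n = √(9.02×10⁻¹⁶) = 3.00×10⁻⁸ A = 30.0 nA

30.0 nA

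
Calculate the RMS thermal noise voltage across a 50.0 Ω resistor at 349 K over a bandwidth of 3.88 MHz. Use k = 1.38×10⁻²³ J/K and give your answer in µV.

1.93 µV

V_n = √(4kTRB)
4kTRB = 4 × 1.38×10⁻²³ × 349 × 5.00×10¹ × 3.88×10⁶ = 3.74×10⁻¹² V²
V_n = √(3.74×10⁻¹²) = 1.93×10⁻⁶ V = 1.93 µV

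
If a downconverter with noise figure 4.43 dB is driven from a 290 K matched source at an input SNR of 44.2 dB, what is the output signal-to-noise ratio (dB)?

39.77 dB

By definition F = SNR_in/SNR_out, so in dB: SNR_out = SNR_in − NF
SNR_out = 44.2 − 4.43 = 39.77 dB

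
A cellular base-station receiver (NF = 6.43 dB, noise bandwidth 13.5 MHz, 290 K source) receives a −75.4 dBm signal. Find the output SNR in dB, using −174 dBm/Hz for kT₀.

20.9 dB

Noise floor: N = −174 + 10 log₁₀(B) + NF
10 log₁₀(1.35×10⁷) = 71.3 dB
N = −174 + 71.3 + 6.43 = −96.27 dBm
SNR = P_sig − N = −75.4 − (−96.27) = 20.87 dB → 20.9 dB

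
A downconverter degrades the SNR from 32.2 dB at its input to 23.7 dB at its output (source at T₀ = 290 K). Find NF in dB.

NF (dB) = SNR_in(dB) − SNR_out(dB) when the source is at T₀
NF = 32.2 − 23.7 = 8.5 dB

8.5 dB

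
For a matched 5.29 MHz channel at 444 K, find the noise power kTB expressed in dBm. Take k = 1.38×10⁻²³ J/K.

P_n = kTB = 1.38×10⁻²³ × 444 × 5.29×10⁶ = 3.24×10⁻¹⁴ W
In dBm: 10 log₁₀(3.24×10⁻¹⁴ / 10⁻³) = −104.9 dBm

−104.9 dBm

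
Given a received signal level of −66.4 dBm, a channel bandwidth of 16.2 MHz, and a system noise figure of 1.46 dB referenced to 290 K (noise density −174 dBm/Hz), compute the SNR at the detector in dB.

Noise floor: N = −174 + 10 log₁₀(B) + NF
10 log₁₀(1.62×10⁷) = 72.1 dB
N = −174 + 72.1 + 1.46 = −100.44 dBm
SNR = P_sig − N = −66.4 − (−100.44) = 34.04 dB → 34.0 dB

34.0 dB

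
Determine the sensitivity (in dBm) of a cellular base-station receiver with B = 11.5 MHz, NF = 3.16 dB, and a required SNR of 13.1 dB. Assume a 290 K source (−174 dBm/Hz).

Sensitivity = −174 + 10 log₁₀(B) + NF + SNR_min
= −174 + 70.61 + 3.16 + 13.1
= −87.13 dBm → −87.1 dBm

−87.1 dBm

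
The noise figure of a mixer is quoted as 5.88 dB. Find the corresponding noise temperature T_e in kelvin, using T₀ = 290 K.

833 K

F = 10^(5.88/10) = 3.87258
T_e = (F − 1)·T₀ = (3.87258 − 1) × 290 = 833 K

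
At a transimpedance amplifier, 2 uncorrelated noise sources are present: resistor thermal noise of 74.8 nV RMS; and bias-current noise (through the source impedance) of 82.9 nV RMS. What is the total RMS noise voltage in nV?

Uncorrelated sources add in power (mean-square): V_tot = √(ΣV_i²)
V_tot = √[(7.48×10⁻⁸)² + (8.29×10⁻⁸)²] = 1.12×10⁻⁷ V = 112 nV

112 nV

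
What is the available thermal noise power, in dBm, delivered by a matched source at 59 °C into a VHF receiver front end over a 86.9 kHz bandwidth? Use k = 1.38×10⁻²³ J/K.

−124.0 dBm

T = 59 °C + 273.15 = 332.15 K
P_n = kTB = 1.38×10⁻²³ × 332.15 × 8.69×10⁴ = 3.98×10⁻¹⁶ W
In dBm: 10 log₁₀(3.98×10⁻¹⁶ / 10⁻³) = −124.0 dBm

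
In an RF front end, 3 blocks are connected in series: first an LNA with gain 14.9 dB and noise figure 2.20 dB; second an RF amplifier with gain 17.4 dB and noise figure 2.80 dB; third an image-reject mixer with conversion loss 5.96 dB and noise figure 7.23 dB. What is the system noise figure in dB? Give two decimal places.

Convert to linear (a loss of L dB is a gain of −L dB): F_i = 10^(NF_i/10), G_i = 10^(G_i,dB/10)
  Stage 1: F_1 = 10^(2.20/10) = 1.660, G_1 = 10^(14.9/10) = 30.90
  Stage 2: F_2 = 10^(2.80/10) = 1.905, G_2 = 10^(17.4/10) = 54.95
  Stage 3: F_3 = 10^(7.23/10) = 5.284, G_3 = 10^(−5.96/10) = 0.2535
Friis cascade:
  F = 1.660 + (1.905 − 1)/30.90 + (5.284 − 1)/1698 = 1.691
NF = 10 log₁₀(1.691) = 2.28 dB

2.28 dB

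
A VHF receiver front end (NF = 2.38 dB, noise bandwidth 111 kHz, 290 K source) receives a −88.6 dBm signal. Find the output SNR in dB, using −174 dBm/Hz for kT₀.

Noise floor: N = −174 + 10 log₁₀(B) + NF
10 log₁₀(1.11×10⁵) = 50.45 dB
N = −174 + 50.45 + 2.38 = −121.17 dBm
SNR = P_sig − N = −88.6 − (−121.17) = 32.57 dB → 32.6 dB

32.6 dB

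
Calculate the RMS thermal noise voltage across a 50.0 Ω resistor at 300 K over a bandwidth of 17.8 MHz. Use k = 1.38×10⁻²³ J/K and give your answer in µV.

3.84 µV

V_n = √(4kTRB)
4kTRB = 4 × 1.38×10⁻²³ × 300 × 5.00×10¹ × 1.78×10⁷ = 1.47×10⁻¹¹ V²
V_n = √(1.47×10⁻¹¹) = 3.84×10⁻⁶ V = 3.84 µV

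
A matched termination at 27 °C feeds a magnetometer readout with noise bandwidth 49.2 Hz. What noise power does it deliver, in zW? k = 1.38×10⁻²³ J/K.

T = 27 °C + 273.15 = 300.15 K
P_n = kTB = 1.38×10⁻²³ × 300.15 × 4.92×10¹ = 2.04×10⁻¹⁹ W = 204 zW

204 zW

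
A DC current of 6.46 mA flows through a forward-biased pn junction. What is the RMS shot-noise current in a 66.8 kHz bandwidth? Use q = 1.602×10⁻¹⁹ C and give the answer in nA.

I_n = √(2qI·B)
2qI·B = 2 × 1.602×10⁻¹⁹ × 6.46×10⁻³ × 6.68×10⁴ = 1.38×10⁻¹⁶ A²
I_n = √(1.38×10⁻¹⁶) = 1.18×10⁻⁸ A = 11.8 nA

11.8 nA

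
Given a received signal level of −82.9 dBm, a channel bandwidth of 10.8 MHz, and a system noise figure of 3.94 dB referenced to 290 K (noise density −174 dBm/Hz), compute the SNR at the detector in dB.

16.8 dB

Noise floor: N = −174 + 10 log₁₀(B) + NF
10 log₁₀(1.08×10⁷) = 70.33 dB
N = −174 + 70.33 + 3.94 = −99.73 dBm
SNR = P_sig − N = −82.9 − (−99.73) = 16.83 dB → 16.8 dB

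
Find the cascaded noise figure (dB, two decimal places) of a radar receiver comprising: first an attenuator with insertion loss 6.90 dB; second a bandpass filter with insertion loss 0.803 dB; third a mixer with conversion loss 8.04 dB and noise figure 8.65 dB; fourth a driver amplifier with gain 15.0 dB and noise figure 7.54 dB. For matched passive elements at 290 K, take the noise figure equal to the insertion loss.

23.40 dB

Convert to linear (a loss of L dB is a gain of −L dB): F_i = 10^(NF_i/10), G_i = 10^(G_i,dB/10)
  Stage 1: F_1 = 10^(6.90/10) = 4.898, G_1 = 10^(−6.90/10) = 0.2042
  Stage 2: F_2 = 10^(0.803/10) = 1.203, G_2 = 10^(−0.803/10) = 0.8312
  Stage 3: F_3 = 10^(8.65/10) = 7.328, G_3 = 10^(−8.04/10) = 0.1570
  Stage 4: F_4 = 10^(7.54/10) = 5.675, G_4 = 10^(15.0/10) = 31.62
Friis cascade:
  F = 4.898 + (1.203 − 1)/0.2042 + (7.328 − 1)/0.1697 + (5.675 − 1)/0.02665 = 218.6
NF = 10 log₁₀(218.6) = 23.40 dB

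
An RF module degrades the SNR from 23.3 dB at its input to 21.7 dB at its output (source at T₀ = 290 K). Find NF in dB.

NF (dB) = SNR_in(dB) − SNR_out(dB) when the source is at T₀
NF = 23.3 − 21.7 = 1.6 dB

1.6 dB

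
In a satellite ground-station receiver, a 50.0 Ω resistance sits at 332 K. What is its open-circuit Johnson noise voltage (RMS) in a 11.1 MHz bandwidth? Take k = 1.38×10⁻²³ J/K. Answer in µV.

V_n = √(4kTRB)
4kTRB = 4 × 1.38×10⁻²³ × 332 × 5.00×10¹ × 1.11×10⁷ = 1.02×10⁻¹¹ V²
V_n = √(1.02×10⁻¹¹) = 3.19×10⁻⁶ V = 3.19 µV

3.19 µV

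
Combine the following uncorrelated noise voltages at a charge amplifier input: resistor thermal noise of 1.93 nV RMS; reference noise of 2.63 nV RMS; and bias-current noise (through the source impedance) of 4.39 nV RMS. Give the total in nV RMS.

Uncorrelated sources add in power (mean-square): V_tot = √(ΣV_i²)
V_tot = √[(1.93×10⁻⁹)² + (2.63×10⁻⁹)² + (4.39×10⁻⁹)²] = 5.47×10⁻⁹ V = 5.47 nV

5.47 nV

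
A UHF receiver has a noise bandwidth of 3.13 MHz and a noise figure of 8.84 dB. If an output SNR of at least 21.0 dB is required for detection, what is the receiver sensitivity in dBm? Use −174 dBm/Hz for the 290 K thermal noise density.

Sensitivity = −174 + 10 log₁₀(B) + NF + SNR_min
= −174 + 64.96 + 8.84 + 21.0
= −79.20 dBm → −79.2 dBm

−79.2 dBm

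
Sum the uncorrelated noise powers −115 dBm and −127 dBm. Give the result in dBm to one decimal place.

−114.7 dBm

Convert to linear, add, convert back:
P₁ = 3.16×10⁻¹⁵ W, P₂ = 2.00×10⁻¹⁶ W
P_tot = 3.36×10⁻¹⁵ W → 10 log₁₀(P_tot / 10⁻³) = −114.7 dBm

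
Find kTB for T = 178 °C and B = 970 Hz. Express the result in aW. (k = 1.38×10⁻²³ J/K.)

6.04 aW

T = 178 °C + 273.15 = 451.15 K
P_n = kTB = 1.38×10⁻²³ × 451.15 × 9.70×10² = 6.04×10⁻¹⁸ W = 6.04 aW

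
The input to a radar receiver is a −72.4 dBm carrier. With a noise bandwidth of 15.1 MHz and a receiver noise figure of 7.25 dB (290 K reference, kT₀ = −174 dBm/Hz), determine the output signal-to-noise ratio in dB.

Noise floor: N = −174 + 10 log₁₀(B) + NF
10 log₁₀(1.51×10⁷) = 71.79 dB
N = −174 + 71.79 + 7.25 = −94.96 dBm
SNR = P_sig − N = −72.4 − (−94.96) = 22.56 dB → 22.6 dB

22.6 dB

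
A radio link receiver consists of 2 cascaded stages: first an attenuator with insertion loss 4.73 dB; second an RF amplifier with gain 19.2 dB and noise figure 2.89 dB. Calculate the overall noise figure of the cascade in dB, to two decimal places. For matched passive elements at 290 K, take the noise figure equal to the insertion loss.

Convert to linear (a loss of L dB is a gain of −L dB): F_i = 10^(NF_i/10), G_i = 10^(G_i,dB/10)
  Stage 1: F_1 = 10^(4.73/10) = 2.972, G_1 = 10^(−4.73/10) = 0.3365
  Stage 2: F_2 = 10^(2.89/10) = 1.945, G_2 = 10^(19.2/10) = 83.18
Friis cascade:
  F = 2.972 + (1.945 − 1)/0.3365 = 5.781
NF = 10 log₁₀(5.781) = 7.62 dB

7.62 dB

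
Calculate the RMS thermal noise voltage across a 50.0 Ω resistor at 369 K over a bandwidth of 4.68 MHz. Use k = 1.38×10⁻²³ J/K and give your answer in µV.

V_n = √(4kTRB)
4kTRB = 4 × 1.38×10⁻²³ × 369 × 5.00×10¹ × 4.68×10⁶ = 4.77×10⁻¹² V²
V_n = √(4.77×10⁻¹²) = 2.18×10⁻⁶ V = 2.18 µV

2.18 µV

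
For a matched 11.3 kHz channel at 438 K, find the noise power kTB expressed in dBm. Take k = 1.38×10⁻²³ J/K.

−131.7 dBm

P_n = kTB = 1.38×10⁻²³ × 438 × 1.13×10⁴ = 6.83×10⁻¹⁷ W
In dBm: 10 log₁₀(6.83×10⁻¹⁷ / 10⁻³) = −131.7 dBm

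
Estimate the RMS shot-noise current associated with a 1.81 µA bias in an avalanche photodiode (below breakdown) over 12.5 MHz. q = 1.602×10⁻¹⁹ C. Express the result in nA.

I_n = √(2qI·B)
2qI·B = 2 × 1.602×10⁻¹⁹ × 1.81×10⁻⁶ × 1.25×10⁷ = 7.25×10⁻¹⁸ A²
I_n = √(7.25×10⁻¹⁸) = 2.69×10⁻⁹ A = 2.69 nA

2.69 nA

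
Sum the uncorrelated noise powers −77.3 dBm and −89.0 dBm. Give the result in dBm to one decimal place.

Convert to linear, add, convert back:
P₁ = 1.86×10⁻¹¹ W, P₂ = 1.26×10⁻¹² W
P_tot = 1.99×10⁻¹¹ W → 10 log₁₀(P_tot / 10⁻³) = −77.0 dBm

−77.0 dBm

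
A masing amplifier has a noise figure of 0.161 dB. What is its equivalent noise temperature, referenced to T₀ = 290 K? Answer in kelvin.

11.0 K

F = 10^(0.161/10) = 1.03777
T_e = (F − 1)·T₀ = (1.03777 − 1) × 290 = 11.0 K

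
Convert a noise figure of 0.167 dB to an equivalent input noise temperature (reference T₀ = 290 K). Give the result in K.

F = 10^(0.167/10) = 1.0392
T_e = (F − 1)·T₀ = (1.0392 − 1) × 290 = 11.4 K

11.4 K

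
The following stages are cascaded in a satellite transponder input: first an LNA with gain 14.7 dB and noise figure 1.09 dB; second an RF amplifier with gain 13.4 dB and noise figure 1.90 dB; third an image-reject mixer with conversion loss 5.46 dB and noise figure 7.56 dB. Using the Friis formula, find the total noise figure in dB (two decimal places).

Convert to linear (a loss of L dB is a gain of −L dB): F_i = 10^(NF_i/10), G_i = 10^(G_i,dB/10)
  Stage 1: F_1 = 10^(1.09/10) = 1.285, G_1 = 10^(14.7/10) = 29.51
  Stage 2: F_2 = 10^(1.90/10) = 1.549, G_2 = 10^(13.4/10) = 21.88
  Stage 3: F_3 = 10^(7.56/10) = 5.702, G_3 = 10^(−5.46/10) = 0.2844
Friis cascade:
  F = 1.285 + (1.549 − 1)/29.51 + (5.702 − 1)/645.7 = 1.311
NF = 10 log₁₀(1.311) = 1.18 dB

1.18 dB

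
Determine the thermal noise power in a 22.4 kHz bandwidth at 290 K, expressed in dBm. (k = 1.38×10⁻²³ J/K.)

P_n = kTB = 1.38×10⁻²³ × 290 × 2.24×10⁴ = 8.96×10⁻¹⁷ W
In dBm: 10 log₁₀(8.96×10⁻¹⁷ / 10⁻³) = −130.5 dBm

−130.5 dBm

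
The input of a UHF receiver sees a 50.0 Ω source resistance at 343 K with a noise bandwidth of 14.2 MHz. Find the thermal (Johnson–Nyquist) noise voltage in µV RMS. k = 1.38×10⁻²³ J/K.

V_n = √(4kTRB)
4kTRB = 4 × 1.38×10⁻²³ × 343 × 5.00×10¹ × 1.42×10⁷ = 1.34×10⁻¹¹ V²
V_n = √(1.34×10⁻¹¹) = 3.67×10⁻⁶ V = 3.67 µV

3.67 µV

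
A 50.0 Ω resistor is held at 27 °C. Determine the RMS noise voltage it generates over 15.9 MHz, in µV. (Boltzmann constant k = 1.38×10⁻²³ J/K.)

3.63 µV

T = 27 °C + 273.15 = 300.15 K
V_n = √(4kTRB)
4kTRB = 4 × 1.38×10⁻²³ × 300.15 × 5.00×10¹ × 1.59×10⁷ = 1.32×10⁻¹¹ V²
V_n = √(1.32×10⁻¹¹) = 3.63×10⁻⁶ V = 3.63 µV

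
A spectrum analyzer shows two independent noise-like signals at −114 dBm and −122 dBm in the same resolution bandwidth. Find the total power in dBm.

−113.4 dBm

Convert to linear, add, convert back:
P₁ = 3.98×10⁻¹⁵ W, P₂ = 6.31×10⁻¹⁶ W
P_tot = 4.61×10⁻¹⁵ W → 10 log₁₀(P_tot / 10⁻³) = −113.4 dBm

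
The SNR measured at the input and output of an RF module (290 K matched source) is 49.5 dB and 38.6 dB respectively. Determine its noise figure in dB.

10.9 dB

NF (dB) = SNR_in(dB) − SNR_out(dB) when the source is at T₀
NF = 49.5 − 38.6 = 10.9 dB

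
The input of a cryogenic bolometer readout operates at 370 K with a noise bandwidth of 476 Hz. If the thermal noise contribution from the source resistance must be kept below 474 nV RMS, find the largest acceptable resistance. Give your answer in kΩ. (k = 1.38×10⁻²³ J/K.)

Johnson–Nyquist: V_n = √(4kTRB) ⇒ R = V_n² / (4kTB)
4kTB = 4 × 1.38×10⁻²³ × 370 × 4.76×10² = 9.72×10⁻¹⁸
R = (4.74×10⁻⁷)² / 9.72×10⁻¹⁸ = 2.31×10⁴ Ω = 23.1 kΩ

23.1 kΩ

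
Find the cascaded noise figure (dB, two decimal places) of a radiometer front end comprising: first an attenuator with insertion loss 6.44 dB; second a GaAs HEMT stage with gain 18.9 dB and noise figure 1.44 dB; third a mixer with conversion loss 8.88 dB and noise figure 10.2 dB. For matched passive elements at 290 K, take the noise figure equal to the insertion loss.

8.24 dB

Convert to linear (a loss of L dB is a gain of −L dB): F_i = 10^(NF_i/10), G_i = 10^(G_i,dB/10)
  Stage 1: F_1 = 10^(6.44/10) = 4.406, G_1 = 10^(−6.44/10) = 0.2270
  Stage 2: F_2 = 10^(1.44/10) = 1.393, G_2 = 10^(18.9/10) = 77.62
  Stage 3: F_3 = 10^(10.2/10) = 10.47, G_3 = 10^(−8.88/10) = 0.1294
Friis cascade:
  F = 4.406 + (1.393 − 1)/0.2270 + (10.47 − 1)/17.62 = 6.675
NF = 10 log₁₀(6.675) = 8.24 dB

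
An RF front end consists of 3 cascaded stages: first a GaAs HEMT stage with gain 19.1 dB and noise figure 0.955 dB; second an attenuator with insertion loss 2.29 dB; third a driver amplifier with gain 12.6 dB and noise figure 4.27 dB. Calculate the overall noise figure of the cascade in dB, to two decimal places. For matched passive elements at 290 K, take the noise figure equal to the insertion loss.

Convert to linear (a loss of L dB is a gain of −L dB): F_i = 10^(NF_i/10), G_i = 10^(G_i,dB/10)
  Stage 1: F_1 = 10^(0.955/10) = 1.246, G_1 = 10^(19.1/10) = 81.28
  Stage 2: F_2 = 10^(2.29/10) = 1.694, G_2 = 10^(−2.29/10) = 0.5902
  Stage 3: F_3 = 10^(4.27/10) = 2.673, G_3 = 10^(12.6/10) = 18.20
Friis cascade:
  F = 1.246 + (1.694 − 1)/81.28 + (2.673 − 1)/47.97 = 1.289
NF = 10 log₁₀(1.289) = 1.10 dB

1.10 dB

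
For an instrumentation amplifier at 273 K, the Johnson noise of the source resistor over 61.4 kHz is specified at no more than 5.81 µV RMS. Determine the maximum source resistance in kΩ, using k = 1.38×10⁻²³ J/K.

Johnson–Nyquist: V_n = √(4kTRB) ⇒ R = V_n² / (4kTB)
4kTB = 4 × 1.38×10⁻²³ × 273 × 6.14×10⁴ = 9.25×10⁻¹⁶
R = (5.81×10⁻⁶)² / 9.25×10⁻¹⁶ = 3.65×10⁴ Ω = 36.5 kΩ

36.5 kΩ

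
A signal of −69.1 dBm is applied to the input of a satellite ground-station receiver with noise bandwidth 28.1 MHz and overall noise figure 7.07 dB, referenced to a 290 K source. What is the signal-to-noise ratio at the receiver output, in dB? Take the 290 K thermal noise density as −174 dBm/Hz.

23.3 dB

Noise floor: N = −174 + 10 log₁₀(B) + NF
10 log₁₀(2.81×10⁷) = 74.49 dB
N = −174 + 74.49 + 7.07 = −92.44 dBm
SNR = P_sig − N = −69.1 − (−92.44) = 23.34 dB → 23.3 dB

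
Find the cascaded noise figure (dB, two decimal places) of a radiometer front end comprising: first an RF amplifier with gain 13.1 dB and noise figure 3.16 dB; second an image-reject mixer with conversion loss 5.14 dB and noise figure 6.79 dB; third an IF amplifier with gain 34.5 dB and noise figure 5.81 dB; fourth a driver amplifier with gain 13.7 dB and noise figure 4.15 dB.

4.32 dB

Convert to linear (a loss of L dB is a gain of −L dB): F_i = 10^(NF_i/10), G_i = 10^(G_i,dB/10)
  Stage 1: F_1 = 10^(3.16/10) = 2.070, G_1 = 10^(13.1/10) = 20.42
  Stage 2: F_2 = 10^(6.79/10) = 4.775, G_2 = 10^(−5.14/10) = 0.3062
  Stage 3: F_3 = 10^(5.81/10) = 3.811, G_3 = 10^(34.5/10) = 2818
  Stage 4: F_4 = 10^(4.15/10) = 2.600, G_4 = 10^(13.7/10) = 23.44
Friis cascade:
  F = 2.070 + (4.775 − 1)/20.42 + (3.811 − 1)/6.252 + (2.600 − 1)/1.762×10⁴ = 2.705
NF = 10 log₁₀(2.705) = 4.32 dB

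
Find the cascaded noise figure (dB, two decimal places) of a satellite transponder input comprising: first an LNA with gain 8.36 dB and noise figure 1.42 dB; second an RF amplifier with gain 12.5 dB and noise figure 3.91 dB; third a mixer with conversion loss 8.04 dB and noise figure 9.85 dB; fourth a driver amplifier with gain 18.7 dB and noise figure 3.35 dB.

2.38 dB

Convert to linear (a loss of L dB is a gain of −L dB): F_i = 10^(NF_i/10), G_i = 10^(G_i,dB/10)
  Stage 1: F_1 = 10^(1.42/10) = 1.387, G_1 = 10^(8.36/10) = 6.855
  Stage 2: F_2 = 10^(3.91/10) = 2.460, G_2 = 10^(12.5/10) = 17.78
  Stage 3: F_3 = 10^(9.85/10) = 9.661, G_3 = 10^(−8.04/10) = 0.1570
  Stage 4: F_4 = 10^(3.35/10) = 2.163, G_4 = 10^(18.7/10) = 74.13
Friis cascade:
  F = 1.387 + (2.460 − 1)/6.855 + (9.661 − 1)/121.9 + (2.163 − 1)/19.14 = 1.732
NF = 10 log₁₀(1.732) = 2.38 dB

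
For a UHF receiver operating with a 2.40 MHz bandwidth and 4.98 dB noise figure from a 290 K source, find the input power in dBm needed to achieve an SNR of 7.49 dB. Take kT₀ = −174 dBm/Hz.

Sensitivity = −174 + 10 log₁₀(B) + NF + SNR_min
= −174 + 63.8 + 4.98 + 7.49
= −97.73 dBm → −97.7 dBm

−97.7 dBm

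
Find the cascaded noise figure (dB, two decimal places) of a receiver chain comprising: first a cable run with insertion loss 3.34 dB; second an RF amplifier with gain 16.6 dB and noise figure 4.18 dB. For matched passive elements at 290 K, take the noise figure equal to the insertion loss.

Convert to linear (a loss of L dB is a gain of −L dB): F_i = 10^(NF_i/10), G_i = 10^(G_i,dB/10)
  Stage 1: F_1 = 10^(3.34/10) = 2.158, G_1 = 10^(−3.34/10) = 0.4634
  Stage 2: F_2 = 10^(4.18/10) = 2.618, G_2 = 10^(16.6/10) = 45.71
Friis cascade:
  F = 2.158 + (2.618 − 1)/0.4634 = 5.649
NF = 10 log₁₀(5.649) = 7.52 dB

7.52 dB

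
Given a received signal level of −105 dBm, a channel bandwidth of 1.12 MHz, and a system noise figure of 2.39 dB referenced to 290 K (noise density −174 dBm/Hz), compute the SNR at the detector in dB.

6.1 dB

Noise floor: N = −174 + 10 log₁₀(B) + NF
10 log₁₀(1.12×10⁶) = 60.49 dB
N = −174 + 60.49 + 2.39 = −111.12 dBm
SNR = P_sig − N = −105 − (−111.12) = 6.12 dB → 6.1 dB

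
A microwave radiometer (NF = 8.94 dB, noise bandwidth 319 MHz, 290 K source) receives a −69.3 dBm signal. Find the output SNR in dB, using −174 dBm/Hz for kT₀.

10.7 dB

Noise floor: N = −174 + 10 log₁₀(B) + NF
10 log₁₀(3.19×10⁸) = 85.04 dB
N = −174 + 85.04 + 8.94 = −80.02 dBm
SNR = P_sig − N = −69.3 − (−80.02) = 10.72 dB → 10.7 dB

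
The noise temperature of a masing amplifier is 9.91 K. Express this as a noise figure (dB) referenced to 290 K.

0.146 dB

F = 1 + T_e/T₀ = 1 + 9.91/290 = 1.03417
NF = 10 log₁₀(1.03417) = 0.146 dB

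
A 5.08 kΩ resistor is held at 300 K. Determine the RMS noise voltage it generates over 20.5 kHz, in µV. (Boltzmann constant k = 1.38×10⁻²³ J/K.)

1.31 µV

V_n = √(4kTRB)
4kTRB = 4 × 1.38×10⁻²³ × 300 × 5.08×10³ × 2.05×10⁴ = 1.72×10⁻¹² V²
V_n = √(1.72×10⁻¹²) = 1.31×10⁻⁶ V = 1.31 µV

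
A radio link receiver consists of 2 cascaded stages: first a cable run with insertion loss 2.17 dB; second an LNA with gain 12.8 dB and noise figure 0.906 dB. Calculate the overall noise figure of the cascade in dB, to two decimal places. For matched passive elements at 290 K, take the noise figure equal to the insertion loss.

Convert to linear (a loss of L dB is a gain of −L dB): F_i = 10^(NF_i/10), G_i = 10^(G_i,dB/10)
  Stage 1: F_1 = 10^(2.17/10) = 1.648, G_1 = 10^(−2.17/10) = 0.6067
  Stage 2: F_2 = 10^(0.906/10) = 1.232, G_2 = 10^(12.8/10) = 19.05
Friis cascade:
  F = 1.648 + (1.232 − 1)/0.6067 = 2.030
NF = 10 log₁₀(2.030) = 3.08 dB

3.08 dB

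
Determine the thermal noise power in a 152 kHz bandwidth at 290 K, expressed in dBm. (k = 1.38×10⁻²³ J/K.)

P_n = kTB = 1.38×10⁻²³ × 290 × 1.52×10⁵ = 6.08×10⁻¹⁶ W
In dBm: 10 log₁₀(6.08×10⁻¹⁶ / 10⁻³) = −122.2 dBm

−122.2 dBm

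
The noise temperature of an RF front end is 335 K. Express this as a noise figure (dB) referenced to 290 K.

F = 1 + T_e/T₀ = 1 + 335/290 = 2.15517
NF = 10 log₁₀(2.15517) = 3.33 dB

3.33 dB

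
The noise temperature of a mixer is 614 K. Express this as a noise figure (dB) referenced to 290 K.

F = 1 + T_e/T₀ = 1 + 614/290 = 3.11724
NF = 10 log₁₀(3.11724) = 4.94 dB

4.94 dB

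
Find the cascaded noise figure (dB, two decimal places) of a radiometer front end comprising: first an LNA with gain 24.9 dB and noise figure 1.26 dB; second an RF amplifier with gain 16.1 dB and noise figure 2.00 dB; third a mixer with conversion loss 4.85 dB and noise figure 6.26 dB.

Convert to linear (a loss of L dB is a gain of −L dB): F_i = 10^(NF_i/10), G_i = 10^(G_i,dB/10)
  Stage 1: F_1 = 10^(1.26/10) = 1.337, G_1 = 10^(24.9/10) = 309.0
  Stage 2: F_2 = 10^(2.00/10) = 1.585, G_2 = 10^(16.1/10) = 40.74
  Stage 3: F_3 = 10^(6.26/10) = 4.227, G_3 = 10^(−4.85/10) = 0.3273
Friis cascade:
  F = 1.337 + (1.585 − 1)/309.0 + (4.227 − 1)/1.259×10⁴ = 1.339
NF = 10 log₁₀(1.339) = 1.27 dB

1.27 dB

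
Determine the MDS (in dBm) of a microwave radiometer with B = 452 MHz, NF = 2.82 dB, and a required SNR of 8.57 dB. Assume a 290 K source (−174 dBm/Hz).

Sensitivity = −174 + 10 log₁₀(B) + NF + SNR_min
= −174 + 86.55 + 2.82 + 8.57
= −76.06 dBm → −76.1 dBm

−76.1 dBm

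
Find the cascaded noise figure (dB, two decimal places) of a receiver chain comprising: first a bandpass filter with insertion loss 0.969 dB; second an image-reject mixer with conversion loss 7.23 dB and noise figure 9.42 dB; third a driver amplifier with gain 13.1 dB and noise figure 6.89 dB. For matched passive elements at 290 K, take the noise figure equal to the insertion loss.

Convert to linear (a loss of L dB is a gain of −L dB): F_i = 10^(NF_i/10), G_i = 10^(G_i,dB/10)
  Stage 1: F_1 = 10^(0.969/10) = 1.250, G_1 = 10^(−0.969/10) = 0.8000
  Stage 2: F_2 = 10^(9.42/10) = 8.750, G_2 = 10^(−7.23/10) = 0.1892
  Stage 3: F_3 = 10^(6.89/10) = 4.887, G_3 = 10^(13.1/10) = 20.42
Friis cascade:
  F = 1.250 + (8.750 − 1)/0.8000 + (4.887 − 1)/0.1514 = 36.61
NF = 10 log₁₀(36.61) = 15.64 dB

15.64 dB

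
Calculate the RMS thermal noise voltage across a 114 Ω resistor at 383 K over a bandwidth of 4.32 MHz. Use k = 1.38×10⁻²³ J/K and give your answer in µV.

V_n = √(4kTRB)
4kTRB = 4 × 1.38×10⁻²³ × 383 × 1.14×10² × 4.32×10⁶ = 1.04×10⁻¹¹ V²
V_n = √(1.04×10⁻¹¹) = 3.23×10⁻⁶ V = 3.23 µV

3.23 µV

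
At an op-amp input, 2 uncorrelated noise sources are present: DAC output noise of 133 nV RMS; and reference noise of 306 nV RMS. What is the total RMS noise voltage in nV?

Uncorrelated sources add in power (mean-square): V_tot = √(ΣV_i²)
V_tot = √[(1.33×10⁻⁷)² + (3.06×10⁻⁷)²] = 3.34×10⁻⁷ V = 334 nV

334 nV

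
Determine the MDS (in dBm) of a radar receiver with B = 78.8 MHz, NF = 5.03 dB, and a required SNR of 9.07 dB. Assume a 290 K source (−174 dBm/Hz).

−80.9 dBm

Sensitivity = −174 + 10 log₁₀(B) + NF + SNR_min
= −174 + 78.97 + 5.03 + 9.07
= −80.93 dBm → −80.9 dBm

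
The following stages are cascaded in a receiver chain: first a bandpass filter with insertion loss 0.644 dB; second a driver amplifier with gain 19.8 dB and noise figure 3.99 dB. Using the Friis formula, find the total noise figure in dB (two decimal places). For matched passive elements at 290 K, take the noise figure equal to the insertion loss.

Convert to linear (a loss of L dB is a gain of −L dB): F_i = 10^(NF_i/10), G_i = 10^(G_i,dB/10)
  Stage 1: F_1 = 10^(0.644/10) = 1.160, G_1 = 10^(−0.644/10) = 0.8622
  Stage 2: F_2 = 10^(3.99/10) = 2.506, G_2 = 10^(19.8/10) = 95.50
Friis cascade:
  F = 1.160 + (2.506 − 1)/0.8622 = 2.907
NF = 10 log₁₀(2.907) = 4.63 dB

4.63 dB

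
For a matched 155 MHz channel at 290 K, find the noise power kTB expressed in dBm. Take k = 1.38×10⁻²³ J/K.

P_n = kTB = 1.38×10⁻²³ × 290 × 1.55×10⁸ = 6.20×10⁻¹³ W
In dBm: 10 log₁₀(6.20×10⁻¹³ / 10⁻³) = −92.1 dBm

−92.1 dBm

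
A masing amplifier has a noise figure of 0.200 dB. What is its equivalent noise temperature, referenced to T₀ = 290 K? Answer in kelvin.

13.7 K

F = 10^(0.200/10) = 1.04713
T_e = (F − 1)·T₀ = (1.04713 − 1) × 290 = 13.7 K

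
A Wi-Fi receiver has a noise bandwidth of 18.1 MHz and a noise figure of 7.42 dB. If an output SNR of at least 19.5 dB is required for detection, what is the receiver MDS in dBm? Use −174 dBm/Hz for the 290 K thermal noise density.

−74.5 dBm

Sensitivity = −174 + 10 log₁₀(B) + NF + SNR_min
= −174 + 72.58 + 7.42 + 19.5
= −74.50 dBm → −74.5 dBm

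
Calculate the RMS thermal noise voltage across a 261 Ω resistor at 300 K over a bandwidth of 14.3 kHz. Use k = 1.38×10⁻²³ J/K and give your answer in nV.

249 nV

V_n = √(4kTRB)
4kTRB = 4 × 1.38×10⁻²³ × 300 × 2.61×10² × 1.43×10⁴ = 6.18×10⁻¹⁴ V²
V_n = √(6.18×10⁻¹⁴) = 2.49×10⁻⁷ V = 249 nV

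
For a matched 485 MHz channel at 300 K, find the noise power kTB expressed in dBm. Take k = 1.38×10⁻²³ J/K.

P_n = kTB = 1.38×10⁻²³ × 300 × 4.85×10⁸ = 2.01×10⁻¹² W
In dBm: 10 log₁₀(2.01×10⁻¹² / 10⁻³) = −87.0 dBm

−87.0 dBm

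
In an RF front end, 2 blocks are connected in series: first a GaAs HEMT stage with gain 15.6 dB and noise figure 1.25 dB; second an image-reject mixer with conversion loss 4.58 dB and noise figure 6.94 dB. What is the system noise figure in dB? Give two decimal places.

Convert to linear (a loss of L dB is a gain of −L dB): F_i = 10^(NF_i/10), G_i = 10^(G_i,dB/10)
  Stage 1: F_1 = 10^(1.25/10) = 1.334, G_1 = 10^(15.6/10) = 36.31
  Stage 2: F_2 = 10^(6.94/10) = 4.943, G_2 = 10^(−4.58/10) = 0.3483
Friis cascade:
  F = 1.334 + (4.943 − 1)/36.31 = 1.442
NF = 10 log₁₀(1.442) = 1.59 dB

1.59 dB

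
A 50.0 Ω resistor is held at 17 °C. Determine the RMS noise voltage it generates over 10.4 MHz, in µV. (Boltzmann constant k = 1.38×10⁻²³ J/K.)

T = 17 °C + 273.15 = 290.15 K
V_n = √(4kTRB)
4kTRB = 4 × 1.38×10⁻²³ × 290.15 × 5.00×10¹ × 1.04×10⁷ = 8.33×10⁻¹² V²
V_n = √(8.33×10⁻¹²) = 2.89×10⁻⁶ V = 2.89 µV

2.89 µV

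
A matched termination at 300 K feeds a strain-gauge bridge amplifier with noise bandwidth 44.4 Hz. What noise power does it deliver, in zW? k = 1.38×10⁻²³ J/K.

P_n = kTB = 1.38×10⁻²³ × 300 × 4.44×10¹ = 1.84×10⁻¹⁹ W = 184 zW

184 zW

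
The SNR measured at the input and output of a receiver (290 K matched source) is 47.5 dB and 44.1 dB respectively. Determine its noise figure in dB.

3.4 dB

NF (dB) = SNR_in(dB) − SNR_out(dB) when the source is at T₀
NF = 47.5 − 44.1 = 3.4 dB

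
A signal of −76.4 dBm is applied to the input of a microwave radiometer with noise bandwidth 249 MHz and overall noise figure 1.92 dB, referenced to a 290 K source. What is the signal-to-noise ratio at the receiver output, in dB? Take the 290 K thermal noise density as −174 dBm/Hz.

11.7 dB

Noise floor: N = −174 + 10 log₁₀(B) + NF
10 log₁₀(2.49×10⁸) = 83.96 dB
N = −174 + 83.96 + 1.92 = −88.12 dBm
SNR = P_sig − N = −76.4 − (−88.12) = 11.72 dB → 11.7 dB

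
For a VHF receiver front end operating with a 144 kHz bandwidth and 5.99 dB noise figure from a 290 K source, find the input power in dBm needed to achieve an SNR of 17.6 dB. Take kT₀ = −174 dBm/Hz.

Sensitivity = −174 + 10 log₁₀(B) + NF + SNR_min
= −174 + 51.58 + 5.99 + 17.6
= −98.83 dBm → −98.8 dBm

−98.8 dBm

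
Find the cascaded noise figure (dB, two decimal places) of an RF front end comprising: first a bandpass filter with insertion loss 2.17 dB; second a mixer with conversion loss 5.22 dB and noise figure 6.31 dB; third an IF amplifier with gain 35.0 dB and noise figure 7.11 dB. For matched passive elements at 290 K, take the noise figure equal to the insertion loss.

Convert to linear (a loss of L dB is a gain of −L dB): F_i = 10^(NF_i/10), G_i = 10^(G_i,dB/10)
  Stage 1: F_1 = 10^(2.17/10) = 1.648, G_1 = 10^(−2.17/10) = 0.6067
  Stage 2: F_2 = 10^(6.31/10) = 4.276, G_2 = 10^(−5.22/10) = 0.3006
  Stage 3: F_3 = 10^(7.11/10) = 5.140, G_3 = 10^(35.0/10) = 3162
Friis cascade:
  F = 1.648 + (4.276 − 1)/0.6067 + (5.140 − 1)/0.1824 = 29.75
NF = 10 log₁₀(29.75) = 14.73 dB

14.73 dB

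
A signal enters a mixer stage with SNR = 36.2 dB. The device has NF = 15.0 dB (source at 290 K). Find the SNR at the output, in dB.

21.2 dB

By definition F = SNR_in/SNR_out, so in dB: SNR_out = SNR_in − NF
SNR_out = 36.2 − 15.0 = 21.2 dB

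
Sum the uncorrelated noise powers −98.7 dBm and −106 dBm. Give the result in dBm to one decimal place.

−98.0 dBm

Convert to linear, add, convert back:
P₁ = 1.35×10⁻¹³ W, P₂ = 2.51×10⁻¹⁴ W
P_tot = 1.60×10⁻¹³ W → 10 log₁₀(P_tot / 10⁻³) = −98.0 dBm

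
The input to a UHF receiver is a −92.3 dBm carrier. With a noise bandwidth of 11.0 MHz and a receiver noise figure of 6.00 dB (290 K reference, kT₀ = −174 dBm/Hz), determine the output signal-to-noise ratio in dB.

5.3 dB

Noise floor: N = −174 + 10 log₁₀(B) + NF
10 log₁₀(1.10×10⁷) = 70.41 dB
N = −174 + 70.41 + 6.00 = −97.59 dBm
SNR = P_sig − N = −92.3 − (−97.59) = 5.29 dB → 5.3 dB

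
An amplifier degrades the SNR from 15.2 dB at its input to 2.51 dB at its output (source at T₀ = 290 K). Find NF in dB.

12.69 dB

NF (dB) = SNR_in(dB) − SNR_out(dB) when the source is at T₀
NF = 15.2 − 2.51 = 12.69 dB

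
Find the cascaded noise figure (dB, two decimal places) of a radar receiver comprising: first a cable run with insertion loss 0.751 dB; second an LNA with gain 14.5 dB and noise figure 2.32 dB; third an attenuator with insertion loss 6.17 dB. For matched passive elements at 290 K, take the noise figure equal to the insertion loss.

Convert to linear (a loss of L dB is a gain of −L dB): F_i = 10^(NF_i/10), G_i = 10^(G_i,dB/10)
  Stage 1: F_1 = 10^(0.751/10) = 1.189, G_1 = 10^(−0.751/10) = 0.8412
  Stage 2: F_2 = 10^(2.32/10) = 1.706, G_2 = 10^(14.5/10) = 28.18
  Stage 3: F_3 = 10^(6.17/10) = 4.140, G_3 = 10^(−6.17/10) = 0.2415
Friis cascade:
  F = 1.189 + (1.706 − 1)/0.8412 + (4.140 − 1)/23.71 = 2.161
NF = 10 log₁₀(2.161) = 3.35 dB

3.35 dB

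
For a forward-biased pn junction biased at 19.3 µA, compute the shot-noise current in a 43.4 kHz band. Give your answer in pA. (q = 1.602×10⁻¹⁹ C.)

I_n = √(2qI·B)
2qI·B = 2 × 1.602×10⁻¹⁹ × 1.93×10⁻⁵ × 4.34×10⁴ = 2.68×10⁻¹⁹ A²
I_n = √(2.68×10⁻¹⁹) = 5.18×10⁻¹⁰ A = 518 pA

518 pA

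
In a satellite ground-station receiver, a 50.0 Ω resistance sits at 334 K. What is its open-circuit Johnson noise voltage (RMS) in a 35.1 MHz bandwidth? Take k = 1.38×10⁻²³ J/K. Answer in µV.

5.69 µV

V_n = √(4kTRB)
4kTRB = 4 × 1.38×10⁻²³ × 334 × 5.00×10¹ × 3.51×10⁷ = 3.24×10⁻¹¹ V²
V_n = √(3.24×10⁻¹¹) = 5.69×10⁻⁶ V = 5.69 µV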